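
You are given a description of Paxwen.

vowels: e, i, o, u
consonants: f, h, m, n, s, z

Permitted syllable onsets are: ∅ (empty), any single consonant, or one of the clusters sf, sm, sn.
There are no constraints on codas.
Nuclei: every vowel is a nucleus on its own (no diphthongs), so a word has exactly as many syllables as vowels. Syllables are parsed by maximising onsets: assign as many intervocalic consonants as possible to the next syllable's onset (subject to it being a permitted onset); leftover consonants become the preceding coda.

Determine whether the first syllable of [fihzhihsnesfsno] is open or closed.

The vowels are i, i, e, o — 4 nuclei, so 4 syllables.
Between /i/ (V1) and /i/ (V2): cluster /hzh/ — the longest permitted-onset suffix is /h/; onset = /h/, preceding coda = /hz/.
Between /i/ (V2) and /e/ (V3): /hsn/ — longest licit onset from the right is /sn/, leaving /h/ as coda.
Between /e/ (V3) and /o/ (V4): /sfsn/ splits as /sf/ + /sn/ (/sn/ is the longest suffix that is a licit onset).
Putting it together: fihz.hih.snesf.sno.
Syllable 1 is /fihz/ with coda /hz/, so it is closed.

closed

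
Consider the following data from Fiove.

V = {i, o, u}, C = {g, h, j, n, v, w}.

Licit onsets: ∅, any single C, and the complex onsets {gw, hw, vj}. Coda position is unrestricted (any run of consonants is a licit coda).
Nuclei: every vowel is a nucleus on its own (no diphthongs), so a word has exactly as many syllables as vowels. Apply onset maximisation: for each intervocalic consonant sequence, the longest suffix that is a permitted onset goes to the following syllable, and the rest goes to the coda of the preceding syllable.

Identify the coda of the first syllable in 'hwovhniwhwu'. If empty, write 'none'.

Nuclei (vowels): o, i, u → 3 syllables.
σ1/σ2 boundary: /vhn/ — longest licit onset from the right is /n/, leaving /vh/ as coda.
σ2/σ3 boundary: /whw/ — longest licit onset from the right is /hw/, leaving /w/ as coda.
So the parse is hwovh.niw.hwu.
Syllable 1 is /hwovh/: onset /hw/, nucleus /o/, coda /vh/.

vh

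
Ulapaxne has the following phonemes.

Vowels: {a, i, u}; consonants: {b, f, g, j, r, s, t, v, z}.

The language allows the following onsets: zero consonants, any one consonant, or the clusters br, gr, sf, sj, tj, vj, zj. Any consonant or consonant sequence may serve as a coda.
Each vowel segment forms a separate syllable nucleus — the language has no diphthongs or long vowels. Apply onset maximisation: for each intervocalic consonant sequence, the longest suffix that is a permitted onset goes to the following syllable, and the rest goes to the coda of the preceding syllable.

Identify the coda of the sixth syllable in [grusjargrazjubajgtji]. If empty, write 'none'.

none

Vowels present: u, a, a, u, a, i; each is a nucleus, giving 6 syllables.
Between /u/ (V1) and /a/ (V2): /sj/ — entire cluster is a permitted onset → onset /sj/, coda ∅.
Between /a/ (V2) and /a/ (V3): /rgr/ splits as /r/ + /gr/ (/gr/ is the longest suffix that is a licit onset).
Between /a/ (V3) and /u/ (V4): /zj/ is a licit onset in full, so it all attaches to the next syllable.
Between /u/ (V4) and /a/ (V5): /b/ → onset of the next syllable (single consonants are always licit onsets).
Between /a/ (V5) and /i/ (V6): /jgtj/ — longest licit onset from the right is /tj/, leaving /jg/ as coda.
Putting it together: gru.sjar.gra.zju.bajg.tji.
Syllable 6 is /tji/: onset /tj/, nucleus /i/, coda ∅.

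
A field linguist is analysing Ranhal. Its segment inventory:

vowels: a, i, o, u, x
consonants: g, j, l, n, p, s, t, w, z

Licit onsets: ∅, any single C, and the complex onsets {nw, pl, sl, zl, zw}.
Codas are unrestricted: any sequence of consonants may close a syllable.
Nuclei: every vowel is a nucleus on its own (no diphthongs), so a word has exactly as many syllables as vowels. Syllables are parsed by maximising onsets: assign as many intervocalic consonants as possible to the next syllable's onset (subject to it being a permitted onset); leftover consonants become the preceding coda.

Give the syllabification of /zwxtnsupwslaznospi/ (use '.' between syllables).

zwxtn.supw.slaz.nos.pi

Nuclei (vowels): x, u, a, o, i → 5 syllables.
Between /x/ (V1) and /u/ (V2): /tns/ splits as /tn/ + /s/ (/s/ is the longest suffix that is a licit onset).
Between /u/ (V2) and /a/ (V3): /pwsl/ splits as /pw/ + /sl/ (/sl/ is the longest suffix that is a licit onset).
Between /a/ (V3) and /o/ (V4): /zn/ — longest licit onset from the right is /n/, leaving /z/ as coda.
Between /o/ (V4) and /i/ (V5): /sp/ — longest licit onset from the right is /p/, leaving /s/ as coda.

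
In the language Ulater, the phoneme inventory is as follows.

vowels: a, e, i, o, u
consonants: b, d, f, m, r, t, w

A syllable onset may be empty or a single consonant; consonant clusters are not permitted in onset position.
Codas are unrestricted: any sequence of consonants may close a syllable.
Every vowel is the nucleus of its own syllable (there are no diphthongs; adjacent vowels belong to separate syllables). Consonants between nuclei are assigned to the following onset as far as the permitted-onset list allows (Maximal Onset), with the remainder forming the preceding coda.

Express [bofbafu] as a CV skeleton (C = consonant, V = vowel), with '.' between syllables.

CVC.CV.CV

The vowels are o, a, u — 3 nuclei, so 3 syllables.
V1 /o/ – V2 /a/: /fb/; trying suffixes from longest down, /b/ is the first permitted one, so coda /f/ | onset /b/.
V2 /a/ – V3 /u/: /f/ → onset of the next syllable (single consonants are always licit onsets).
Syllabification: bof.ba.fu.
Mapping each syllable to C/V: /bof/ → CVC, /ba/ → CV, /fu/ → CV.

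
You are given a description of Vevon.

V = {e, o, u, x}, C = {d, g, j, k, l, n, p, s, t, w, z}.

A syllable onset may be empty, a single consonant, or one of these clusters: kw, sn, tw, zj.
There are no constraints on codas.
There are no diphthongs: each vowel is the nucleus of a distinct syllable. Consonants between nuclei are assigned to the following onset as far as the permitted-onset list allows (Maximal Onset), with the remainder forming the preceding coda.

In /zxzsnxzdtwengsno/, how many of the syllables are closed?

3

Vowels present: x, x, e, o; each is a nucleus, giving 4 syllables.
/x…x/ gap (V1→V2): /zsn/ splits as /z/ + /sn/ (/sn/ is the longest suffix that is a licit onset).
/x…e/ gap (V2→V3): cluster /zdtw/ — the longest permitted-onset suffix is /tw/; onset = /tw/, preceding coda = /zd/.
/e…o/ gap (V3→V4): /ngsn/ — longest licit onset from the right is /sn/, leaving /ng/ as coda.
So the parse is zxz.snxzd.tweng.sno.
Classifying each syllable: /zxz/ (closed), /snxzd/ (closed), /tweng/ (closed), /sno/ (open).
Closed syllables: 3.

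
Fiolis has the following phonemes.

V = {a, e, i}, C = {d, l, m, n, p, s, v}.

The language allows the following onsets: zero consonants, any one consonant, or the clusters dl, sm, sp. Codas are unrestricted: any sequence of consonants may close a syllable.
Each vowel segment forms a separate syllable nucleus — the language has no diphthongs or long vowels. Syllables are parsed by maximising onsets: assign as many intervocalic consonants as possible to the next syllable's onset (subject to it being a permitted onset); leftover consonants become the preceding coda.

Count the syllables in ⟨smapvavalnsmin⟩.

4

Nuclei (vowels): a, a, a, i → 4 syllables.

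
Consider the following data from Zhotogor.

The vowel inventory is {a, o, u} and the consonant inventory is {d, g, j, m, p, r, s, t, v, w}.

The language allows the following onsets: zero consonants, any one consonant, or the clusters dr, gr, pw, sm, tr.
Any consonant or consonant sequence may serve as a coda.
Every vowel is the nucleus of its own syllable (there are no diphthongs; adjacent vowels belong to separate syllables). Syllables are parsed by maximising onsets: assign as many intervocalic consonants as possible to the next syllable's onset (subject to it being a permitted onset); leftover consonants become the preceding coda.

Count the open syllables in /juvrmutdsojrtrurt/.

0

The vowels are u, u, o, u — 4 nuclei, so 4 syllables.
Between /u/ (V1) and /u/ (V2): /vrm/ — longest licit onset from the right is /m/, leaving /vr/ as coda.
Between /u/ (V2) and /o/ (V3): cluster /tds/ — the longest permitted-onset suffix is /s/; onset = /s/, preceding coda = /td/.
Between /o/ (V3) and /u/ (V4): /jrtr/ splits as /jr/ + /tr/ (/tr/ is the longest suffix that is a licit onset).
So the parse is juvr.mutd.sojr.trurt.
Classifying each syllable: /juvr/ (closed), /mutd/ (closed), /sojr/ (closed), /trurt/ (closed).
Open syllables: 0.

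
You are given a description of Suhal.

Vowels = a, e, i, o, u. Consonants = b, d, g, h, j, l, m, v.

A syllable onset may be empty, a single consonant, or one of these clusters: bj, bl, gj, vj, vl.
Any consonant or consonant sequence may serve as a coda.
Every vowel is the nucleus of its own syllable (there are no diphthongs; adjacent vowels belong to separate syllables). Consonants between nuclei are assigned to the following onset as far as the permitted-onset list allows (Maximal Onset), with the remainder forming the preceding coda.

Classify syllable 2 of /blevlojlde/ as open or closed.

The vowels are e, o, e — 3 nuclei, so 3 syllables.
V1 /e/ – V2 /o/: cluster /vl/ — /vl/ is itself a permitted onset, so the whole cluster goes right; preceding coda = ∅.
V2 /o/ – V3 /e/: /jld/; trying suffixes from longest down, /d/ is the first permitted one, so coda /jl/ | onset /d/.
Syllabification: ble.vlojl.de.
Syllable 2 is /vlojl/ with coda /jl/, so it is closed.

closed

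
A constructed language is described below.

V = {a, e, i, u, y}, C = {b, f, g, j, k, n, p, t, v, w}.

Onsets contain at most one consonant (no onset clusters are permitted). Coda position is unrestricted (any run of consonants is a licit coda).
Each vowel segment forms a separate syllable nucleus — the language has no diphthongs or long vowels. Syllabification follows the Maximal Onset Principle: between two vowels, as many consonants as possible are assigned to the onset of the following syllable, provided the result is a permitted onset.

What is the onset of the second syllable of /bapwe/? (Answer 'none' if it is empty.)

w

The vowels are a, e — 2 nuclei, so 2 syllables.
V1 /a/ – V2 /e/: /pw/; trying suffixes from longest down, /w/ is the first permitted one, so coda /p/ | onset /w/.
Syllabification: bap.we.
Syllable 2 is /we/: onset /w/, nucleus /e/, coda ∅.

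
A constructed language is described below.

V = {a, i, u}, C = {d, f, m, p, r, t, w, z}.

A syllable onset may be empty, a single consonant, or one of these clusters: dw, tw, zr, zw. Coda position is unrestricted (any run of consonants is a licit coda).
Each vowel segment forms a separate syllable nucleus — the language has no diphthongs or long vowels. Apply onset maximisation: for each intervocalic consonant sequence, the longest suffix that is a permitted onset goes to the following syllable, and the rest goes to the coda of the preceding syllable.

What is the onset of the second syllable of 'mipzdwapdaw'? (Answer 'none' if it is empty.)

Vowels present: i, a, a; each is a nucleus, giving 3 syllables.
/i…a/ gap (V1→V2): /pzdw/ — longest licit onset from the right is /dw/, leaving /pz/ as coda.
/a…a/ gap (V2→V3): /pd/ — longest licit onset from the right is /d/, leaving /p/ as coda.
Result: mipz.dwap.daw.
Syllable 2 is /dwap/: onset /dw/, nucleus /a/, coda /p/.

dw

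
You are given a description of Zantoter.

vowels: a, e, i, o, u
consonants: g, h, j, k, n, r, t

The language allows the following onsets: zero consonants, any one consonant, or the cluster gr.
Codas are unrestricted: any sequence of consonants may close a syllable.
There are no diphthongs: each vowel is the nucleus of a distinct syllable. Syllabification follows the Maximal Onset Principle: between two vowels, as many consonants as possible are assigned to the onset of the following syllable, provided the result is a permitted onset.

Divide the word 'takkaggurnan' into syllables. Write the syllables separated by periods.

tak.kag.gur.nan

Nuclei (vowels): a, a, u, a → 4 syllables.
Between /a/ (V1) and /a/ (V2): cluster /kk/ — the longest permitted-onset suffix is /k/; onset = /k/, preceding coda = /k/.
Between /a/ (V2) and /u/ (V3): cluster /gg/ — the longest permitted-onset suffix is /g/; onset = /g/, preceding coda = /g/.
Between /u/ (V3) and /a/ (V4): /rn/; trying suffixes from longest down, /n/ is the first permitted one, so coda /r/ | onset /n/.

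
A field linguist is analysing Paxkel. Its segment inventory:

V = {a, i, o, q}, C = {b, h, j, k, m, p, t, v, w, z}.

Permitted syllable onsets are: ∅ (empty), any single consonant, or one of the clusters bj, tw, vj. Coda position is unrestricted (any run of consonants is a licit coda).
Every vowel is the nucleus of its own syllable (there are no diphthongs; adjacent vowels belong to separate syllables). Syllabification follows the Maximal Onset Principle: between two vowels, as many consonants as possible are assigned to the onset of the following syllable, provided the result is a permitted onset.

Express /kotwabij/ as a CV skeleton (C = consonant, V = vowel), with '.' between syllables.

Nuclei (vowels): o, a, i → 3 syllables.
/o…a/ gap (V1→V2): /tw/ — entire cluster is a permitted onset → onset /tw/, coda ∅.
/a…i/ gap (V2→V3): /b/ is a single consonant, so it becomes the next onset.
Syllabification: ko.twa.bij.
Mapping each syllable to C/V: /ko/ → CV, /twa/ → CCV, /bij/ → CVC.

CV.CCV.CVC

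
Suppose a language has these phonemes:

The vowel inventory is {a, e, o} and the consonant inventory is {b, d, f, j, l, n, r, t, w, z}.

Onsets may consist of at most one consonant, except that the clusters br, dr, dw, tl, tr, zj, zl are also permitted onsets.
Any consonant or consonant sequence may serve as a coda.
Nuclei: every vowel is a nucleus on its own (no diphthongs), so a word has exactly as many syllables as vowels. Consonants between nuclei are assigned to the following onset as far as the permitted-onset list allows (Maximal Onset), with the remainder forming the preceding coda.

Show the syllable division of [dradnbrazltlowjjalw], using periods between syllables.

dradn.brazl.tlowj.jalw

Vowels present: a, a, o, a; each is a nucleus, giving 4 syllables.
V1 /a/ – V2 /a/: /dnbr/ splits as /dn/ + /br/ (/br/ is the longest suffix that is a licit onset).
V2 /a/ – V3 /o/: /zltl/; trying suffixes from longest down, /tl/ is the first permitted one, so coda /zl/ | onset /tl/.
V3 /o/ – V4 /a/: cluster /wjj/ — the longest permitted-onset suffix is /j/; onset = /j/, preceding coda = /wj/.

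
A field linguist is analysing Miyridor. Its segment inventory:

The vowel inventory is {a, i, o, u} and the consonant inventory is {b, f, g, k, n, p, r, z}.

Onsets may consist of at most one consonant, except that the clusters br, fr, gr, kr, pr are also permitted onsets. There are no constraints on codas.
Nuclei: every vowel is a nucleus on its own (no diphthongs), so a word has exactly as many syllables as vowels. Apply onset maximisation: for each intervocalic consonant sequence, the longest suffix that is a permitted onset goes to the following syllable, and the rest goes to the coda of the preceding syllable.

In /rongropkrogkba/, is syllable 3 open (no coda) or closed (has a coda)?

Nuclei (vowels): o, o, o, a → 4 syllables.
/o…o/ gap (V1→V2): cluster /ngr/ — the longest permitted-onset suffix is /gr/; onset = /gr/, preceding coda = /n/.
/o…o/ gap (V2→V3): /pkr/ splits as /p/ + /kr/ (/kr/ is the longest suffix that is a licit onset).
/o…a/ gap (V3→V4): /gkb/ splits as /gk/ + /b/ (/b/ is the longest suffix that is a licit onset).
Putting it together: ron.grop.krogk.ba.
Syllable 3 is /krogk/ with coda /gk/, so it is closed.

closed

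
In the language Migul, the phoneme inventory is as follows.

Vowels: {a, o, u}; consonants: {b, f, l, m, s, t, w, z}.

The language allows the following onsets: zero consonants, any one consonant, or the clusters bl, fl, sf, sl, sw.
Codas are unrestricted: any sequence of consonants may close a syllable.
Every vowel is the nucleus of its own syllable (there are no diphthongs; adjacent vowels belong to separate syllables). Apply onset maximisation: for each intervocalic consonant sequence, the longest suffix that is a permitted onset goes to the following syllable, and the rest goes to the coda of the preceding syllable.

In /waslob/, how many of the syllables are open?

1

Nuclei (vowels): a, o → 2 syllables.
Between /a/ (V1) and /o/ (V2): /sl/ — entire cluster is a permitted onset → onset /sl/, coda ∅.
Result: wa.slob.
Classifying each syllable: /wa/ (open), /slob/ (closed).
Open syllables: 1.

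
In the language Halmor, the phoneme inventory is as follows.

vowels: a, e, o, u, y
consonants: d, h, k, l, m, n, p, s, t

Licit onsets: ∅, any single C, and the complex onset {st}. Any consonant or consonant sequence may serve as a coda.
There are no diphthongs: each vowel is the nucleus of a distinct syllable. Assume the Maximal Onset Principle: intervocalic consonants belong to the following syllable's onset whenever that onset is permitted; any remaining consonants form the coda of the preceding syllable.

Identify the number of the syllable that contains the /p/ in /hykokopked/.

Vowels present: y, o, o, e; each is a nucleus, giving 4 syllables.
V1 /y/ – V2 /o/: /k/ is a single consonant, so it becomes the next onset.
V2 /o/ – V3 /o/: just /k/ — single C goes to the following onset.
V3 /o/ – V4 /e/: cluster /pk/ — the longest permitted-onset suffix is /k/; onset = /k/, preceding coda = /p/.
Result: hy.ko.kop.ked.
The /p/ is in the coda of syllable 3 (/kop/).

3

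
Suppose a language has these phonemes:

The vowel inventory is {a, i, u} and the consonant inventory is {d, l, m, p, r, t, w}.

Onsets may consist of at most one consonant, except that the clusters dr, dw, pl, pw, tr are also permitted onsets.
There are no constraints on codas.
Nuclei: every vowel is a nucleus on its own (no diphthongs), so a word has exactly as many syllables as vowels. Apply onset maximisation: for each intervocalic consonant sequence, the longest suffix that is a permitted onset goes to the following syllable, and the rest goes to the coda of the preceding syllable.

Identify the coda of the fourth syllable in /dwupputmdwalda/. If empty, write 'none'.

none

The vowels are u, u, a, a — 4 nuclei, so 4 syllables.
σ1/σ2 boundary: /pp/ — longest licit onset from the right is /p/, leaving /p/ as coda.
σ2/σ3 boundary: cluster /tmdw/ — the longest permitted-onset suffix is /dw/; onset = /dw/, preceding coda = /tm/.
σ3/σ4 boundary: /ld/ splits as /l/ + /d/ (/d/ is the longest suffix that is a licit onset).
So the parse is dwup.putm.dwal.da.
Syllable 4 is /da/: onset /d/, nucleus /a/, coda ∅.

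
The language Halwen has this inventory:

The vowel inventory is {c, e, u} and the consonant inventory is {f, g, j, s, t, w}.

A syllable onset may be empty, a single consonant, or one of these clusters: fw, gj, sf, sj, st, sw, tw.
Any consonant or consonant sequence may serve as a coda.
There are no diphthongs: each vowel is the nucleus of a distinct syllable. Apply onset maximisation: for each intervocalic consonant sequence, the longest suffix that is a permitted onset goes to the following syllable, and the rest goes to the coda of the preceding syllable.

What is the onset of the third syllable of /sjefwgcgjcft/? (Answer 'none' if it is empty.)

gj

The vowels are e, c, c — 3 nuclei, so 3 syllables.
Between /e/ (V1) and /c/ (V2): /fwg/ — longest licit onset from the right is /g/, leaving /fw/ as coda.
Between /c/ (V2) and /c/ (V3): /gj/ is a licit onset in full, so it all attaches to the next syllable.
So the parse is sjefw.gc.gjcft.
Syllable 3 is /gjcft/: onset /gj/, nucleus /c/, coda /ft/.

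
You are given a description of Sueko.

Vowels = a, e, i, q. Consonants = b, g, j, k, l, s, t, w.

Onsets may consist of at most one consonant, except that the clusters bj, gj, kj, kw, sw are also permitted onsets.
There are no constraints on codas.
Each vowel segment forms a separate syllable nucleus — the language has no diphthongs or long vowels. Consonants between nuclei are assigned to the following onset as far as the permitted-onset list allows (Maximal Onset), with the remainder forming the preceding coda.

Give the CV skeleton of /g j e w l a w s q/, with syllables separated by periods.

The vowels are e, a, q — 3 nuclei, so 3 syllables.
/e…a/ gap (V1→V2): /wl/; trying suffixes from longest down, /l/ is the first permitted one, so coda /w/ | onset /l/.
/a…q/ gap (V2→V3): cluster /ws/ — the longest permitted-onset suffix is /s/; onset = /s/, preceding coda = /w/.
Result: gjew.law.sq.
Mapping each syllable to C/V: /gjew/ → CCVC, /law/ → CVC, /sq/ → CV.

CCVC.CVC.CV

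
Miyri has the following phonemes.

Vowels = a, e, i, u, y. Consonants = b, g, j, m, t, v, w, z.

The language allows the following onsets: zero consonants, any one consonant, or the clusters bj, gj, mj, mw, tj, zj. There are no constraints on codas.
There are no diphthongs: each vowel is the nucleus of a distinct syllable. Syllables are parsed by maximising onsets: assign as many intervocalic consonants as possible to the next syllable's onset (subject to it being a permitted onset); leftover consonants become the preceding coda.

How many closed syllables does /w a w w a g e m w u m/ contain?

The vowels are a, a, e, u — 4 nuclei, so 4 syllables.
/a…a/ gap (V1→V2): cluster /ww/ — the longest permitted-onset suffix is /w/; onset = /w/, preceding coda = /w/.
/a…e/ gap (V2→V3): /g/ is a single consonant, so it becomes the next onset.
/e…u/ gap (V3→V4): cluster /mw/ — /mw/ is itself a permitted onset, so the whole cluster goes right; preceding coda = ∅.
So the parse is waw.wa.ge.mwum.
Classifying each syllable: /waw/ (closed), /wa/ (open), /ge/ (open), /mwum/ (closed).
Closed syllables: 2.

2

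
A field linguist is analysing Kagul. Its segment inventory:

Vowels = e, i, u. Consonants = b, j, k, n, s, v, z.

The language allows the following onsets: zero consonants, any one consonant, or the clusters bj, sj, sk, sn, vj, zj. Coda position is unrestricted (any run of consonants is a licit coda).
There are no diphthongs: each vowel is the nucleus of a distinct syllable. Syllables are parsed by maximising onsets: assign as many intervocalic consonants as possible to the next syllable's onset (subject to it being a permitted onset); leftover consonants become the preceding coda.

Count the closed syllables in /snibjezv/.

Vowels present: i, e; each is a nucleus, giving 2 syllables.
/i…e/ gap (V1→V2): cluster /bj/ — /bj/ is itself a permitted onset, so the whole cluster goes right; preceding coda = ∅.
Result: sni.bjezv.
Classifying each syllable: /sni/ (open), /bjezv/ (closed).
Closed syllables: 1.

1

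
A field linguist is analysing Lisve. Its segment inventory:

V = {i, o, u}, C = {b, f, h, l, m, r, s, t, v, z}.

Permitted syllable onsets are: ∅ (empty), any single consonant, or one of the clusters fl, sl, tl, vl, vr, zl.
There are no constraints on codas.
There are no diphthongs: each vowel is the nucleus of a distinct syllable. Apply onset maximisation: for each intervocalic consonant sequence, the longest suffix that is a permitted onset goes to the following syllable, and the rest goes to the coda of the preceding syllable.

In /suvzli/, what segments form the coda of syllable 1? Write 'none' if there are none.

v

The vowels are u, i — 2 nuclei, so 2 syllables.
Between /u/ (V1) and /i/ (V2): /vzl/ splits as /v/ + /zl/ (/zl/ is the longest suffix that is a licit onset).
Syllabification: suv.zli.
Syllable 1 is /suv/: onset /s/, nucleus /u/, coda /v/.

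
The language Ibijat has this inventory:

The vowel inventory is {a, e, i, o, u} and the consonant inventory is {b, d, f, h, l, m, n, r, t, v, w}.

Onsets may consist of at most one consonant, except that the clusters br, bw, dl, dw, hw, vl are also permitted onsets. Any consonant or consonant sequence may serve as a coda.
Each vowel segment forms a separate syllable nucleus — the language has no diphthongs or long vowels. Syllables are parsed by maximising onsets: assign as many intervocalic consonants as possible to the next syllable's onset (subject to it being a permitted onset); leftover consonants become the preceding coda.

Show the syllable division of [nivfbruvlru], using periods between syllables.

The vowels are i, u, u — 3 nuclei, so 3 syllables.
σ1/σ2 boundary: /vfbr/ — longest licit onset from the right is /br/, leaving /vf/ as coda.
σ2/σ3 boundary: /vlr/ — longest licit onset from the right is /r/, leaving /vl/ as coda.

nivf.bruvl.ru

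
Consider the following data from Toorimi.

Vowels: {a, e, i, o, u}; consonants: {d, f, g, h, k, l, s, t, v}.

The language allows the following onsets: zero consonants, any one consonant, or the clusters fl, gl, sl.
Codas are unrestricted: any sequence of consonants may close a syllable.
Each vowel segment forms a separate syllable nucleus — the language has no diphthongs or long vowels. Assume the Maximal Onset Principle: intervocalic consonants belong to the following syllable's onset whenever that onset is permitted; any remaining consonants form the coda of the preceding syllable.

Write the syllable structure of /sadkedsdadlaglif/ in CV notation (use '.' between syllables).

CVC.CVCC.CVC.CV.CCVC

Vowels present: a, e, a, a, i; each is a nucleus, giving 5 syllables.
V1 /a/ – V2 /e/: /dk/ splits as /d/ + /k/ (/k/ is the longest suffix that is a licit onset).
V2 /e/ – V3 /a/: cluster /dsd/ — the longest permitted-onset suffix is /d/; onset = /d/, preceding coda = /ds/.
V3 /a/ – V4 /a/: /dl/; trying suffixes from longest down, /l/ is the first permitted one, so coda /d/ | onset /l/.
V4 /a/ – V5 /i/: /gl/ is a licit onset in full, so it all attaches to the next syllable.
So the parse is sad.keds.dad.la.glif.
Mapping each syllable to C/V: /sad/ → CVC, /keds/ → CVCC, /dad/ → CVC, /la/ → CV, /glif/ → CCVC.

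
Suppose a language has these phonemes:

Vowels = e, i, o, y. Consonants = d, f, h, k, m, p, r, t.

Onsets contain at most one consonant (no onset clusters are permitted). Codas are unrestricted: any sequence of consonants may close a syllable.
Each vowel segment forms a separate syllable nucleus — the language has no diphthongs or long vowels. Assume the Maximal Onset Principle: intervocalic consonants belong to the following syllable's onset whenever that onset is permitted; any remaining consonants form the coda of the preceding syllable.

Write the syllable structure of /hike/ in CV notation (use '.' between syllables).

The vowels are i, e — 2 nuclei, so 2 syllables.
/i…e/ gap (V1→V2): /k/ is a single consonant, so it becomes the next onset.
Putting it together: hi.ke.
Mapping each syllable to C/V: /hi/ → CV, /ke/ → CV.

CV.CV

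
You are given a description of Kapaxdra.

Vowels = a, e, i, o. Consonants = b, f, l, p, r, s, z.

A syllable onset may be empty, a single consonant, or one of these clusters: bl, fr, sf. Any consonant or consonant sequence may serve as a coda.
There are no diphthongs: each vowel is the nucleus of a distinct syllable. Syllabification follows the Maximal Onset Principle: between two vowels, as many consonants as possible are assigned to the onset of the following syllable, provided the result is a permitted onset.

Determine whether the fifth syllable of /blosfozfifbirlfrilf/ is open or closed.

closed

The vowels are o, o, i, i, i — 5 nuclei, so 5 syllables.
/o…o/ gap (V1→V2): /sf/ is a licit onset in full, so it all attaches to the next syllable.
/o…i/ gap (V2→V3): cluster /zf/ — the longest permitted-onset suffix is /f/; onset = /f/, preceding coda = /z/.
/i…i/ gap (V3→V4): cluster /fb/ — the longest permitted-onset suffix is /b/; onset = /b/, preceding coda = /f/.
/i…i/ gap (V4→V5): /rlfr/; trying suffixes from longest down, /fr/ is the first permitted one, so coda /rl/ | onset /fr/.
So the parse is blo.sfoz.fif.birl.frilf.
Syllable 5 is /frilf/ with coda /lf/, so it is closed.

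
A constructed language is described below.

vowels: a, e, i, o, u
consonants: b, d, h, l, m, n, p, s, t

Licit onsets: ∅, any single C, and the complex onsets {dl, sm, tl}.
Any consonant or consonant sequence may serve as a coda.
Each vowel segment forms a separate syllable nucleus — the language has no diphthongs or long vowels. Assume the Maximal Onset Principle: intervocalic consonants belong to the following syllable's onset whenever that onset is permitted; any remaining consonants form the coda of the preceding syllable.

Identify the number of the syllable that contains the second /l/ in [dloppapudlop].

Nuclei (vowels): o, a, u, o → 4 syllables.
V1 /o/ – V2 /a/: cluster /pp/ — the longest permitted-onset suffix is /p/; onset = /p/, preceding coda = /p/.
V2 /a/ – V3 /u/: just /p/ — single C goes to the following onset.
V3 /u/ – V4 /o/: /dl/ — entire cluster is a permitted onset → onset /dl/, coda ∅.
Syllabification: dlop.pa.pu.dlop.
The second /l/ is in the onset of syllable 4 (/dlop/).

4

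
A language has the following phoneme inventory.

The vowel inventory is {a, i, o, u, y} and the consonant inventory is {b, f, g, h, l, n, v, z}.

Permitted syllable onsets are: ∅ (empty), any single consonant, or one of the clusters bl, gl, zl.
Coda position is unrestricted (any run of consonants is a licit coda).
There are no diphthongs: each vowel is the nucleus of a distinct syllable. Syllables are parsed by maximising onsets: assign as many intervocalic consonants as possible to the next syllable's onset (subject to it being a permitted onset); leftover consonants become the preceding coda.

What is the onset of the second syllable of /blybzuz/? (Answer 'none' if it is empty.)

z

Nuclei (vowels): y, u → 2 syllables.
V1 /y/ – V2 /u/: /bz/ — longest licit onset from the right is /z/, leaving /b/ as coda.
Result: blyb.zuz.
Syllable 2 is /zuz/: onset /z/, nucleus /u/, coda /z/.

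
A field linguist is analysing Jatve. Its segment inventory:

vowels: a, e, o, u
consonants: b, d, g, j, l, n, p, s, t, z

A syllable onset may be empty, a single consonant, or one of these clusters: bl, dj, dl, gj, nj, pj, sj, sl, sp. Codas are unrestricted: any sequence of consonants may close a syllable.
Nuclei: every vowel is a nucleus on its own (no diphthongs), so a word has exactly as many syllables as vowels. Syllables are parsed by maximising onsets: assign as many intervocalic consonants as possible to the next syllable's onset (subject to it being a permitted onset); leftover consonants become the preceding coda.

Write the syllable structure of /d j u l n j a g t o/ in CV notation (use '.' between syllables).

CCVC.CCVC.CV

Nuclei (vowels): u, a, o → 3 syllables.
/u…a/ gap (V1→V2): /lnj/ splits as /l/ + /nj/ (/nj/ is the longest suffix that is a licit onset).
/a…o/ gap (V2→V3): /gt/; trying suffixes from longest down, /t/ is the first permitted one, so coda /g/ | onset /t/.
Putting it together: djul.njag.to.
Mapping each syllable to C/V: /djul/ → CCVC, /njag/ → CCVC, /to/ → CV.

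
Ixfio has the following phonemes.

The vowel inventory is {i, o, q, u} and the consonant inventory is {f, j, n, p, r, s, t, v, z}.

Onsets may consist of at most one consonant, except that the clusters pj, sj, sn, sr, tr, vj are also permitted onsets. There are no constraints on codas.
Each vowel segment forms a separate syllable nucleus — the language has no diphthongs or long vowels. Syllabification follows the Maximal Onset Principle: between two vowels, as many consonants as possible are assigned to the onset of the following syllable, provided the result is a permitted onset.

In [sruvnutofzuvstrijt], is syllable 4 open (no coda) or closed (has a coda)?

closed

Nuclei (vowels): u, u, o, u, i → 5 syllables.
σ1/σ2 boundary: /vn/ splits as /v/ + /n/ (/n/ is the longest suffix that is a licit onset).
σ2/σ3 boundary: just /t/ — single C goes to the following onset.
σ3/σ4 boundary: /fz/; trying suffixes from longest down, /z/ is the first permitted one, so coda /f/ | onset /z/.
σ4/σ5 boundary: /vstr/; trying suffixes from longest down, /tr/ is the first permitted one, so coda /vs/ | onset /tr/.
Syllabification: sruv.nu.tof.zuvs.trijt.
Syllable 4 is /zuvs/ with coda /vs/, so it is closed.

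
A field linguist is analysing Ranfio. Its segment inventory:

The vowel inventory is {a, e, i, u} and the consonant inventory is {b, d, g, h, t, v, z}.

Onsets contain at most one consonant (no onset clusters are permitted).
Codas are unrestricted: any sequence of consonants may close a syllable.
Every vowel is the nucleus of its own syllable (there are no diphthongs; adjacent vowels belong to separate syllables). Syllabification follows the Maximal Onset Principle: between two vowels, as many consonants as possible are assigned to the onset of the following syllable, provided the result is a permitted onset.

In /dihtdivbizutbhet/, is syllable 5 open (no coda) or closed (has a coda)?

closed

The vowels are i, i, i, u, e — 5 nuclei, so 5 syllables.
V1 /i/ – V2 /i/: /htd/; trying suffixes from longest down, /d/ is the first permitted one, so coda /ht/ | onset /d/.
V2 /i/ – V3 /i/: /vb/; trying suffixes from longest down, /b/ is the first permitted one, so coda /v/ | onset /b/.
V3 /i/ – V4 /u/: just /z/ — single C goes to the following onset.
V4 /u/ – V5 /e/: /tbh/ — longest licit onset from the right is /h/, leaving /tb/ as coda.
So the parse is diht.div.bi.zutb.het.
Syllable 5 is /het/ with coda /t/, so it is closed.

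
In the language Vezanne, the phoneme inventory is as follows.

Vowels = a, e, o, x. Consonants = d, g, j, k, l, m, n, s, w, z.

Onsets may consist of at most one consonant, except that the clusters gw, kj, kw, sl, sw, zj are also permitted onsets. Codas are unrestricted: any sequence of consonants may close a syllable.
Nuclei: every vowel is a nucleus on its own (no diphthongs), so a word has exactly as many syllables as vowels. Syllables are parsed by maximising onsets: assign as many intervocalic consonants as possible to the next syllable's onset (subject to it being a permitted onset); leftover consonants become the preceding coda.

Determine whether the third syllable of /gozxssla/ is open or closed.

Vowels present: o, x, a; each is a nucleus, giving 3 syllables.
V1 /o/ – V2 /x/: just /z/ — single C goes to the following onset.
V2 /x/ – V3 /a/: /ssl/ — longest licit onset from the right is /sl/, leaving /s/ as coda.
Putting it together: go.zxs.sla.
Syllable 3 is /sla/; it ends in its nucleus with no coda, so it is open.

open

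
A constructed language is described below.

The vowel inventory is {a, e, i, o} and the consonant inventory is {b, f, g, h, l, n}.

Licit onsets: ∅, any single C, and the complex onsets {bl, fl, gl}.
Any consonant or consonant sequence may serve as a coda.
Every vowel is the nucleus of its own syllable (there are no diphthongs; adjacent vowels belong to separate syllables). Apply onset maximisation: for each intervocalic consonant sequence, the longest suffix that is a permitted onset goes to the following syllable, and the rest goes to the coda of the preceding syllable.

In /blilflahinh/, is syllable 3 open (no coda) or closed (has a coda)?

Vowels present: i, a, i; each is a nucleus, giving 3 syllables.
Between /i/ (V1) and /a/ (V2): /lfl/ — longest licit onset from the right is /fl/, leaving /l/ as coda.
Between /a/ (V2) and /i/ (V3): /h/ is a single consonant, so it becomes the next onset.
Result: blil.fla.hinh.
Syllable 3 is /hinh/ with coda /nh/, so it is closed.

closed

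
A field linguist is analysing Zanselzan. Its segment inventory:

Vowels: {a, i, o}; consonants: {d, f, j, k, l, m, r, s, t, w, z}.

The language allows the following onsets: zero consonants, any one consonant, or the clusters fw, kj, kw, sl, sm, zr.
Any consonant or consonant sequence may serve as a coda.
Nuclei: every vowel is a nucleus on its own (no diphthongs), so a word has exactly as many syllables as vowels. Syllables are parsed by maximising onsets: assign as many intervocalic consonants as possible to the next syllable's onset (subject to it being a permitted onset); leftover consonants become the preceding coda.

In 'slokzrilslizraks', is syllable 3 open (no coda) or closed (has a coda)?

open

The vowels are o, i, i, a — 4 nuclei, so 4 syllables.
σ1/σ2 boundary: /kzr/; trying suffixes from longest down, /zr/ is the first permitted one, so coda /k/ | onset /zr/.
σ2/σ3 boundary: cluster /lsl/ — the longest permitted-onset suffix is /sl/; onset = /sl/, preceding coda = /l/.
σ3/σ4 boundary: /zr/ is a licit onset in full, so it all attaches to the next syllable.
Syllabification: slok.zril.sli.zraks.
Syllable 3 is /sli/; it ends in its nucleus with no coda, so it is open.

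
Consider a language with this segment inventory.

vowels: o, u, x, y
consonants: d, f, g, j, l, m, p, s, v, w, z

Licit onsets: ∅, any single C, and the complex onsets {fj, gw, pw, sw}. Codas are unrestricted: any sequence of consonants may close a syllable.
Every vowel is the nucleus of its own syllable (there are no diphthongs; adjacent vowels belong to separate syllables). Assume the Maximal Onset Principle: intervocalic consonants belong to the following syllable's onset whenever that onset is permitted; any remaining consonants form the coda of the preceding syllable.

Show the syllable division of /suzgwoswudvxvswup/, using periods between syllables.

Vowels present: u, o, u, x, u; each is a nucleus, giving 5 syllables.
σ1/σ2 boundary: cluster /zgw/ — the longest permitted-onset suffix is /gw/; onset = /gw/, preceding coda = /z/.
σ2/σ3 boundary: /sw/ — entire cluster is a permitted onset → onset /sw/, coda ∅.
σ3/σ4 boundary: /dv/ splits as /d/ + /v/ (/v/ is the longest suffix that is a licit onset).
σ4/σ5 boundary: /vsw/ — longest licit onset from the right is /sw/, leaving /v/ as coda.

suz.gwo.swud.vxv.swup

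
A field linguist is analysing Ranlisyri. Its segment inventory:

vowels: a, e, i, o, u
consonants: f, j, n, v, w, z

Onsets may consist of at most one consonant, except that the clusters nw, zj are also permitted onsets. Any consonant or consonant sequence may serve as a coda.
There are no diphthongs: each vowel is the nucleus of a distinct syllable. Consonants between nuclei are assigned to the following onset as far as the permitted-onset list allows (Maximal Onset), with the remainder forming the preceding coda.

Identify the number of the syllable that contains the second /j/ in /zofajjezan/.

Vowels present: o, a, e, a; each is a nucleus, giving 4 syllables.
Between /o/ (V1) and /a/ (V2): /f/ → onset of the next syllable (single consonants are always licit onsets).
Between /a/ (V2) and /e/ (V3): /jj/; trying suffixes from longest down, /j/ is the first permitted one, so coda /j/ | onset /j/.
Between /e/ (V3) and /a/ (V4): just /z/ — single C goes to the following onset.
Syllabification: zo.faj.je.zan.
The second /j/ is in the onset of syllable 3 (/je/).

3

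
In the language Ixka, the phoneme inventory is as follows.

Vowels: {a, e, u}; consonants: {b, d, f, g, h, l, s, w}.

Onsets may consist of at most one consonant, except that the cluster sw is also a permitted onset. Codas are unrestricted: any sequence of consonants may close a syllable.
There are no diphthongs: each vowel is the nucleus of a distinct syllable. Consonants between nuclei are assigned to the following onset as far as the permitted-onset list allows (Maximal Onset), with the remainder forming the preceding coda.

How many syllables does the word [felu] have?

2

Vowels present: e, u; each is a nucleus, giving 2 syllables.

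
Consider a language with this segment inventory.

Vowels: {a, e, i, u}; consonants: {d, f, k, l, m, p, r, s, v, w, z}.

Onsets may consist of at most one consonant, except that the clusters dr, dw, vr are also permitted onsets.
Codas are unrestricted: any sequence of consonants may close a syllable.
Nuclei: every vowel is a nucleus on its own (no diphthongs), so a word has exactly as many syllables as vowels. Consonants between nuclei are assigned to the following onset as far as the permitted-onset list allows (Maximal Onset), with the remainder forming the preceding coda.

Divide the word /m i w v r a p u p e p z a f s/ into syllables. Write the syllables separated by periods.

Vowels present: i, a, u, e, a; each is a nucleus, giving 5 syllables.
V1 /i/ – V2 /a/: /wvr/ — longest licit onset from the right is /vr/, leaving /w/ as coda.
V2 /a/ – V3 /u/: just /p/ — single C goes to the following onset.
V3 /u/ – V4 /e/: just /p/ — single C goes to the following onset.
V4 /e/ – V5 /a/: /pz/ splits as /p/ + /z/ (/z/ is the longest suffix that is a licit onset).

miw.vra.pu.pep.zafs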